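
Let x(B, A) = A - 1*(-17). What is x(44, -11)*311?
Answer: 1866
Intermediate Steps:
x(B, A) = 17 + A (x(B, A) = A + 17 = 17 + A)
x(44, -11)*311 = (17 - 11)*311 = 6*311 = 1866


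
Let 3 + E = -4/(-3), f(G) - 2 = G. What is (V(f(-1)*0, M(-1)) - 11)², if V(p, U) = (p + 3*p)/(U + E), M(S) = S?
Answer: 121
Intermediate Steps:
f(G) = 2 + G
E = -5/3 (E = -3 - 4/(-3) = -3 - 4*(-⅓) = -3 + 4/3 = -5/3 ≈ -1.6667)
V(p, U) = 4*p/(-5/3 + U) (V(p, U) = (p + 3*p)/(U - 5/3) = (4*p)/(-5/3 + U) = 4*p/(-5/3 + U))
(V(f(-1)*0, M(-1)) - 11)² = (12*((2 - 1)*0)/(-5 + 3*(-1)) - 11)² = (12*(1*0)/(-5 - 3) - 11)² = (12*0/(-8) - 11)² = (12*0*(-⅛) - 11)² = (0 - 11)² = (-11)² = 121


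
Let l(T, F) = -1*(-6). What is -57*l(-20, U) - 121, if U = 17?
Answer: -463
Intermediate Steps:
l(T, F) = 6
-57*l(-20, U) - 121 = -57*6 - 121 = -342 - 121 = -463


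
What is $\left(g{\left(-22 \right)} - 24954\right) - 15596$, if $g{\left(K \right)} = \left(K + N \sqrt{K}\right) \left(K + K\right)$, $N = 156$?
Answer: $-39582 - 6864 i \sqrt{22} \approx -39582.0 - 32195.0 i$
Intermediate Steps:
$g{\left(K \right)} = 2 K \left(K + 156 \sqrt{K}\right)$ ($g{\left(K \right)} = \left(K + 156 \sqrt{K}\right) \left(K + K\right) = \left(K + 156 \sqrt{K}\right) 2 K = 2 K \left(K + 156 \sqrt{K}\right)$)
$\left(g{\left(-22 \right)} - 24954\right) - 15596 = \left(\left(2 \left(-22\right)^{2} + 312 \left(-22\right)^{\frac{3}{2}}\right) - 24954\right) - 15596 = \left(\left(2 \cdot 484 + 312 \left(- 22 i \sqrt{22}\right)\right) - 24954\right) - 15596 = \left(\left(968 - 6864 i \sqrt{22}\right) - 24954\right) - 15596 = \left(-23986 - 6864 i \sqrt{22}\right) - 15596 = -39582 - 6864 i \sqrt{22}$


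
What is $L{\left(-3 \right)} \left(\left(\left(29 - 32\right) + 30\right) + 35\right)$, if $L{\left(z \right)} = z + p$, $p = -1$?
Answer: $-248$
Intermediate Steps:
$L{\left(z \right)} = -1 + z$ ($L{\left(z \right)} = z - 1 = -1 + z$)
$L{\left(-3 \right)} \left(\left(\left(29 - 32\right) + 30\right) + 35\right) = \left(-1 - 3\right) \left(\left(\left(29 - 32\right) + 30\right) + 35\right) = - 4 \left(\left(-3 + 30\right) + 35\right) = - 4 \left(27 + 35\right) = \left(-4\right) 62 = -248$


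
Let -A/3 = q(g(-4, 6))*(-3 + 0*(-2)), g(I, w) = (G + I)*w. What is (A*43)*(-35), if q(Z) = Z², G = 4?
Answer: 0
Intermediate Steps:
g(I, w) = w*(4 + I) (g(I, w) = (4 + I)*w = w*(4 + I))
A = 0 (A = -3*(6*(4 - 4))²*(-3 + 0*(-2)) = -3*(6*0)²*(-3 + 0) = -3*0²*(-3) = -0*(-3) = -3*0 = 0)
(A*43)*(-35) = (0*43)*(-35) = 0*(-35) = 0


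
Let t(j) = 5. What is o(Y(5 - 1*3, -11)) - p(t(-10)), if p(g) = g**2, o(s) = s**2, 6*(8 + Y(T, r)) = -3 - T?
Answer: 1909/36 ≈ 53.028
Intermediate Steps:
Y(T, r) = -17/2 - T/6 (Y(T, r) = -8 + (-3 - T)/6 = -8 + (-1/2 - T/6) = -17/2 - T/6)
o(Y(5 - 1*3, -11)) - p(t(-10)) = (-17/2 - (5 - 1*3)/6)**2 - 1*5**2 = (-17/2 - (5 - 3)/6)**2 - 1*25 = (-17/2 - 1/6*2)**2 - 25 = (-17/2 - 1/3)**2 - 25 = (-53/6)**2 - 25 = 2809/36 - 25 = 1909/36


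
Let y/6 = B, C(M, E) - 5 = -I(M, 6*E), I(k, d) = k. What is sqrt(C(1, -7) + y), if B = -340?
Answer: 2*I*sqrt(509) ≈ 45.122*I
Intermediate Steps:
C(M, E) = 5 - M
y = -2040 (y = 6*(-340) = -2040)
sqrt(C(1, -7) + y) = sqrt((5 - 1*1) - 2040) = sqrt((5 - 1) - 2040) = sqrt(4 - 2040) = sqrt(-2036) = 2*I*sqrt(509)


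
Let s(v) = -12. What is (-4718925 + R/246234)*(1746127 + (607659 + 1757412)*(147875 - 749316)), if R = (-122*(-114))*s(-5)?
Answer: 275471445119406216934944/41039 ≈ 6.7124e+18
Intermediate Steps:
R = -166896 (R = -122*(-114)*(-12) = 13908*(-12) = -166896)
(-4718925 + R/246234)*(1746127 + (607659 + 1757412)*(147875 - 749316)) = (-4718925 - 166896/246234)*(1746127 + (607659 + 1757412)*(147875 - 749316)) = (-4718925 - 166896*1/246234)*(1746127 + 2365071*(-601441)) = (-4718925 - 27816/41039)*(1746127 - 1422450667311) = -193659990891/41039*(-1422448921184) = 275471445119406216934944/41039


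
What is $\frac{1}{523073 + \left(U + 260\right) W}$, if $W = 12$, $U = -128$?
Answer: $\frac{1}{524657} \approx 1.906 \cdot 10^{-6}$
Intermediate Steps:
$\frac{1}{523073 + \left(U + 260\right) W} = \frac{1}{523073 + \left(-128 + 260\right) 12} = \frac{1}{523073 + 132 \cdot 12} = \frac{1}{523073 + 1584} = \frac{1}{524657}$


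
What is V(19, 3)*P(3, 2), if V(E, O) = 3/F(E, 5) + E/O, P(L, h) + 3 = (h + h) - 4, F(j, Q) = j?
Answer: -370/19 ≈ -19.474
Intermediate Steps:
P(L, h) = -7 + 2*h (P(L, h) = -3 + ((h + h) - 4) = -3 + (2*h - 4) = -3 + (-4 + 2*h) = -7 + 2*h)
V(E, O) = 3/E + E/O
V(19, 3)*P(3, 2) = (3/19 + 19/3)*(-7 + 2*2) = (3*(1/19) + 19*(1/3))*(-7 + 4) = (3/19 + 19/3)*(-3) = (370/57)*(-3) = -370/19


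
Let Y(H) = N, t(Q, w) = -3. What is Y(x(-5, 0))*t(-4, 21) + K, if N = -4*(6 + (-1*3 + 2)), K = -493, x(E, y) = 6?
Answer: -433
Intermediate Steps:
N = -20 (N = -4*(6 + (-3 + 2)) = -4*(6 - 1) = -4*5 = -20)
Y(H) = -20
Y(x(-5, 0))*t(-4, 21) + K = -20*(-3) - 493 = 60 - 493 = -433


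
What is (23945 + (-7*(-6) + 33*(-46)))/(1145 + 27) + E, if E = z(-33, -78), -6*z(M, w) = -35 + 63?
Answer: 50999/3516 ≈ 14.505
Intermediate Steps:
z(M, w) = -14/3 (z(M, w) = -(-35 + 63)/6 = -⅙*28 = -14/3)
E = -14/3 ≈ -4.6667
(23945 + (-7*(-6) + 33*(-46)))/(1145 + 27) + E = (23945 + (-7*(-6) + 33*(-46)))/(1145 + 27) - 14/3 = (23945 + (42 - 1518))/1172 - 14/3 = (23945 - 1476)*(1/1172) - 14/3 = 22469*(1/1172) - 14/3 = 22469/1172 - 14/3 = 50999/3516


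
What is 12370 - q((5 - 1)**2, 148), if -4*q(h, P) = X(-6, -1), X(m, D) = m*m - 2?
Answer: 24757/2 ≈ 12379.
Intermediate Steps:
X(m, D) = -2 + m**2 (X(m, D) = m**2 - 2 = -2 + m**2)
q(h, P) = -17/2 (q(h, P) = -(-2 + (-6)**2)/4 = -(-2 + 36)/4 = -1/4*34 = -17/2)
12370 - q((5 - 1)**2, 148) = 12370 - 1*(-17/2) = 12370 + 17/2 = 24757/2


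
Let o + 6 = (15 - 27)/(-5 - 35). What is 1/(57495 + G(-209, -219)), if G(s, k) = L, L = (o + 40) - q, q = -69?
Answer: 10/575983 ≈ 1.7362e-5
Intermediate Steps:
o = -57/10 (o = -6 + (15 - 27)/(-5 - 35) = -6 - 12/(-40) = -6 - 12*(-1/40) = -6 + 3/10 = -57/10 ≈ -5.7000)
L = 1033/10 (L = (-57/10 + 40) - 1*(-69) = 343/10 + 69 = 1033/10 ≈ 103.30)
G(s, k) = 1033/10
1/(57495 + G(-209, -219)) = 1/(57495 + 1033/10) = 1/(575983/10) = 10/575983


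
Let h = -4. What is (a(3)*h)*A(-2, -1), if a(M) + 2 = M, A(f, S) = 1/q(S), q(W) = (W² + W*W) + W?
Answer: -4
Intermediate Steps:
q(W) = W + 2*W² (q(W) = (W² + W²) + W = 2*W² + W = W + 2*W²)
A(f, S) = 1/(S*(1 + 2*S))
a(M) = -2 + M
(a(3)*h)*A(-2, -1) = ((-2 + 3)*(-4))*(1/((-1)*(1 + 2*(-1)))) = (1*(-4))*(-1/(1 - 2)) = -(-4)/(-1) = -(-4)*(-1) = -4*1 = -4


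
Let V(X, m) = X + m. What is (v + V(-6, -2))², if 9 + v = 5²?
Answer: 64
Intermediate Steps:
v = 16 (v = -9 + 5² = -9 + 25 = 16)
(v + V(-6, -2))² = (16 + (-6 - 2))² = (16 - 8)² = 8² = 64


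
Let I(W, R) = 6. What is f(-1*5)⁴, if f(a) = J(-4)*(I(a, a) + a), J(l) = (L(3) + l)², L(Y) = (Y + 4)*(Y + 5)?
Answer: 53459728531456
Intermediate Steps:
L(Y) = (4 + Y)*(5 + Y)
J(l) = (56 + l)² (J(l) = ((20 + 3² + 9*3) + l)² = ((20 + 9 + 27) + l)² = (56 + l)²)
f(a) = 16224 + 2704*a (f(a) = (56 - 4)²*(6 + a) = 52²*(6 + a) = 2704*(6 + a) = 16224 + 2704*a)
f(-1*5)⁴ = (16224 + 2704*(-1*5))⁴ = (16224 + 2704*(-5))⁴ = (16224 - 13520)⁴ = 2704⁴ = 53459728531456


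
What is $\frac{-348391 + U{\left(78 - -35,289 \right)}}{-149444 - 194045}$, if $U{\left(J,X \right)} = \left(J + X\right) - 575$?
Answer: $\frac{348564}{343489} \approx 1.0148$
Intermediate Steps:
$U{\left(J,X \right)} = -575 + J + X$
$\frac{-348391 + U{\left(78 - -35,289 \right)}}{-149444 - 194045} = \frac{-348391 + \left(-575 + \left(78 - -35\right) + 289\right)}{-149444 - 194045} = \frac{-348391 + \left(-575 + \left(78 + 35\right) + 289\right)}{-343489} = \left(-348391 + \left(-575 + 113 + 289\right)\right) \left(- \frac{1}{343489}\right) = \left(-348391 - 173\right) \left(- \frac{1}{343489}\right) = \left(-348564\right) \left(- \frac{1}{343489}\right) = \frac{348564}{343489}$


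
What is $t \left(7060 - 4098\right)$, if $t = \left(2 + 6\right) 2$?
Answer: $47392$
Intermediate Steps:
$t = 16$ ($t = 8 \cdot 2 = 16$)
$t \left(7060 - 4098\right) = 16 \left(7060 - 4098\right) = 16 \cdot 2962 = 47392$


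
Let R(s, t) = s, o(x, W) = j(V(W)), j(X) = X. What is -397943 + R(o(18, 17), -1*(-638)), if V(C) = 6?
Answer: -397937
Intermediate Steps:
o(x, W) = 6
-397943 + R(o(18, 17), -1*(-638)) = -397943 + 6 = -397937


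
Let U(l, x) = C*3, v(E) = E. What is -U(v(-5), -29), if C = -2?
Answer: 6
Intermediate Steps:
U(l, x) = -6 (U(l, x) = -2*3 = -6)
-U(v(-5), -29) = -1*(-6) = 6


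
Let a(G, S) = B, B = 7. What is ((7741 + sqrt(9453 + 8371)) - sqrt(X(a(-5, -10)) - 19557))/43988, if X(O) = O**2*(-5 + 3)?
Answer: 7741/43988 + sqrt(1114)/10997 - I*sqrt(19655)/43988 ≈ 0.17901 - 0.0031871*I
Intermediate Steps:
a(G, S) = 7
X(O) = -2*O**2 (X(O) = O**2*(-2) = -2*O**2)
((7741 + sqrt(9453 + 8371)) - sqrt(X(a(-5, -10)) - 19557))/43988 = ((7741 + sqrt(9453 + 8371)) - sqrt(-2*7**2 - 19557))/43988 = ((7741 + sqrt(17824)) - sqrt(-2*49 - 19557))*(1/43988) = ((7741 + 4*sqrt(1114)) - sqrt(-98 - 19557))*(1/43988) = ((7741 + 4*sqrt(1114)) - sqrt(-19655))*(1/43988) = ((7741 + 4*sqrt(1114)) - I*sqrt(19655))*(1/43988) = (7741 + 4*sqrt(1114) - I*sqrt(19655))*(1/43988) = 7741/43988 + sqrt(1114)/10997 - I*sqrt(19655)/43988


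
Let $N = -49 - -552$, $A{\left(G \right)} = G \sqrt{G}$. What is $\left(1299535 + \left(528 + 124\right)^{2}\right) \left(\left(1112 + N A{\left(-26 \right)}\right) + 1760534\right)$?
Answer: $3038203395794 - 22554828842 i \sqrt{26} \approx 3.0382 \cdot 10^{12} - 1.1501 \cdot 10^{11} i$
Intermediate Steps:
$A{\left(G \right)} = G^{\frac{3}{2}}$
$N = 503$ ($N = -49 + 552 = 503$)
$\left(1299535 + \left(528 + 124\right)^{2}\right) \left(\left(1112 + N A{\left(-26 \right)}\right) + 1760534\right) = \left(1299535 + \left(528 + 124\right)^{2}\right) \left(\left(1112 + 503 \left(-26\right)^{\frac{3}{2}}\right) + 1760534\right) = \left(1299535 + 652^{2}\right) \left(\left(1112 + 503 \left(- 26 i \sqrt{26}\right)\right) + 1760534\right) = \left(1299535 + 425104\right) \left(\left(1112 - 13078 i \sqrt{26}\right) + 1760534\right) = 1724639 \left(1761646 - 13078 i \sqrt{26}\right) = 3038203395794 - 22554828842 i \sqrt{26}$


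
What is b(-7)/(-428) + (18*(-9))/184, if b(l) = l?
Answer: -4253/4922 ≈ -0.86408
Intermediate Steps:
b(-7)/(-428) + (18*(-9))/184 = -7/(-428) + (18*(-9))/184 = -7*(-1/428) - 162*1/184 = 7/428 - 81/92 = -4253/4922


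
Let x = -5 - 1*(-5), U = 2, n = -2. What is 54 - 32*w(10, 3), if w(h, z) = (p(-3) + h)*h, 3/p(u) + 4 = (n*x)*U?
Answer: -2906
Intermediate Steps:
x = 0 (x = -5 + 5 = 0)
p(u) = -¾ (p(u) = 3/(-4 - 2*0*2) = 3/(-4 + 0*2) = 3/(-4 + 0) = 3/(-4) = 3*(-¼) = -¾)
w(h, z) = h*(-¾ + h) (w(h, z) = (-¾ + h)*h = h*(-¾ + h))
54 - 32*w(10, 3) = 54 - 8*10*(-3 + 4*10) = 54 - 8*10*(-3 + 40) = 54 - 8*10*37 = 54 - 32*185/2 = 54 - 2960 = -2906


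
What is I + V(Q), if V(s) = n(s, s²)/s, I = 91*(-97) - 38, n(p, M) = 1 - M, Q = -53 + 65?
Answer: -106523/12 ≈ -8876.9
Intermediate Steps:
Q = 12
I = -8865 (I = -8827 - 38 = -8865)
V(s) = (1 - s²)/s
I + V(Q) = -8865 + (1/12 - 1*12) = -8865 + (1/12 - 12) = -8865 - 143/12 = -106523/12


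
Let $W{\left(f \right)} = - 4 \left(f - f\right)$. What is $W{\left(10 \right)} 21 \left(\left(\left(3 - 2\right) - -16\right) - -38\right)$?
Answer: $0$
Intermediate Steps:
$W{\left(f \right)} = 0$ ($W{\left(f \right)} = \left(-4\right) 0 = 0$)
$W{\left(10 \right)} 21 \left(\left(\left(3 - 2\right) - -16\right) - -38\right) = 0 \cdot 21 \left(\left(\left(3 - 2\right) - -16\right) - -38\right) = 0 \left(\left(1 + 16\right) + 38\right) = 0 \left(17 + 38\right) = 0 \cdot 55 = 0$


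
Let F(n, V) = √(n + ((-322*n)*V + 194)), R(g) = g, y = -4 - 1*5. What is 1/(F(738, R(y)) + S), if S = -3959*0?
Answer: √534914/1069828 ≈ 0.00068364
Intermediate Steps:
y = -9 (y = -4 - 5 = -9)
F(n, V) = √(194 + n - 322*V*n) (F(n, V) = √(n + (-322*V*n + 194)) = √(n + (194 - 322*V*n)) = √(194 + n - 322*V*n))
S = 0
1/(F(738, R(y)) + S) = 1/(√(194 + 738 - 322*(-9)*738) + 0) = 1/(√(194 + 738 + 2138724) + 0) = 1/(√2139656 + 0) = 1/(2*√534914 + 0) = 1/(2*√534914) = √534914/1069828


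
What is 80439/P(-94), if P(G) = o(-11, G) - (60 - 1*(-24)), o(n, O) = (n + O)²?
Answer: 26813/3647 ≈ 7.3521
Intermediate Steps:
o(n, O) = (O + n)²
P(G) = -84 + (-11 + G)² (P(G) = (G - 11)² - (60 - 1*(-24)) = (-11 + G)² - (60 + 24) = (-11 + G)² - 1*84 = (-11 + G)² - 84 = -84 + (-11 + G)²)
80439/P(-94) = 80439/(-84 + (-11 - 94)²) = 80439/(-84 + (-105)²) = 80439/(-84 + 11025) = 80439/10941 = 80439*(1/10941) = 26813/3647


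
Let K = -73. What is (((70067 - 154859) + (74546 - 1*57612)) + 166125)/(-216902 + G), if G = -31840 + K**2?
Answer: -98267/243413 ≈ -0.40370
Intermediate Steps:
G = -26511 (G = -31840 + (-73)**2 = -31840 + 5329 = -26511)
(((70067 - 154859) + (74546 - 1*57612)) + 166125)/(-216902 + G) = (((70067 - 154859) + (74546 - 1*57612)) + 166125)/(-216902 - 26511) = ((-84792 + (74546 - 57612)) + 166125)/(-243413) = ((-84792 + 16934) + 166125)*(-1/243413) = (-67858 + 166125)*(-1/243413) = 98267*(-1/243413) = -98267/243413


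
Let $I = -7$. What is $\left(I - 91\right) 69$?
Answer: $-6762$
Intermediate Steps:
$\left(I - 91\right) 69 = \left(-7 - 91\right) 69 = \left(-98\right) 69 = -6762$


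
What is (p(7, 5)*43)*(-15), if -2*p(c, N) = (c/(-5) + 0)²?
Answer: 6321/10 ≈ 632.10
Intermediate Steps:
p(c, N) = -c²/50 (p(c, N) = -(c/(-5) + 0)²/2 = -(c*(-⅕) + 0)²/2 = -(-c/5 + 0)²/2 = -c²/25/2 = -c²/50)
(p(7, 5)*43)*(-15) = (-1/50*7²*43)*(-15) = (-1/50*49*43)*(-15) = -49/50*43*(-15) = -2107/50*(-15) = 6321/10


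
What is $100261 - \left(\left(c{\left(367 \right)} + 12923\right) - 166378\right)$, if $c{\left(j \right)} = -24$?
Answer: $253740$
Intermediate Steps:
$100261 - \left(\left(c{\left(367 \right)} + 12923\right) - 166378\right) = 100261 - \left(\left(-24 + 12923\right) - 166378\right) = 100261 - \left(12899 - 166378\right) = 100261 - -153479 = 100261 + 153479 = 253740$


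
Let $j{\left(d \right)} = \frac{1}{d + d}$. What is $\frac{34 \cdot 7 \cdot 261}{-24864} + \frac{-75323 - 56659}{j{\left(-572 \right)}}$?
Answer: $\frac{89384544057}{592} \approx 1.5099 \cdot 10^{8}$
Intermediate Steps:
$j{\left(d \right)} = \frac{1}{2 d}$
$\frac{34 \cdot 7 \cdot 261}{-24864} + \frac{-75323 - 56659}{j{\left(-572 \right)}} = \frac{34 \cdot 7 \cdot 261}{-24864} + \frac{-75323 - 56659}{\frac{1}{2} \frac{1}{-572}} = 238 \cdot 261 \left(- \frac{1}{24864}\right) + \frac{-75323 - 56659}{\frac{1}{2} \left(- \frac{1}{572}\right)} = 62118 \left(- \frac{1}{24864}\right) - \frac{131982}{- \frac{1}{1144}} = - \frac{1479}{592} - -150987408 = - \frac{1479}{592} + 150987408 = \frac{89384544057}{592}$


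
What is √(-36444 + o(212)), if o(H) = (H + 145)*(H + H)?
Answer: 2*√28731 ≈ 339.00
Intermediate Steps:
o(H) = 2*H*(145 + H) (o(H) = (145 + H)*(2*H) = 2*H*(145 + H))
√(-36444 + o(212)) = √(-36444 + 2*212*(145 + 212)) = √(-36444 + 2*212*357) = √(-36444 + 151368) = √114924 = 2*√28731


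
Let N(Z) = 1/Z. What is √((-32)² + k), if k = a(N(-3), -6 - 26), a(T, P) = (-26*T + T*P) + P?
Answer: √9102/3 ≈ 31.801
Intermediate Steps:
a(T, P) = P - 26*T + P*T (a(T, P) = (-26*T + P*T) + P = P - 26*T + P*T)
k = -38/3 (k = (-6 - 26) - 26/(-3) + (-6 - 26)/(-3) = -32 - 26*(-⅓) - 32*(-⅓) = -32 + 26/3 + 32/3 = -38/3 ≈ -12.667)
√((-32)² + k) = √((-32)² - 38/3) = √(1024 - 38/3) = √(3034/3) = √9102/3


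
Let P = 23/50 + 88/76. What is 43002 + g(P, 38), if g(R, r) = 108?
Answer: 43110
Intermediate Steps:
P = 1537/950 (P = 23*(1/50) + 88*(1/76) = 23/50 + 22/19 = 1537/950 ≈ 1.6179)
43002 + g(P, 38) = 43002 + 108 = 43110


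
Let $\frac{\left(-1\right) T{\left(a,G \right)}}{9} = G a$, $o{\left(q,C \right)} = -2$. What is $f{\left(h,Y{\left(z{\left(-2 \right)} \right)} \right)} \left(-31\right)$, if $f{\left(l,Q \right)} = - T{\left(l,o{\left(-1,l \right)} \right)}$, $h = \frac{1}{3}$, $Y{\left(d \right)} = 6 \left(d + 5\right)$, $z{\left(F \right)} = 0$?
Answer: $186$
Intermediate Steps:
$T{\left(a,G \right)} = - 9 G a$
$Y{\left(d \right)} = 30 + 6 d$ ($Y{\left(d \right)} = 6 \left(5 + d\right) = 30 + 6 d$)
$h = \frac{1}{3} \approx 0.33333$
$f{\left(l,Q \right)} = - 18 l$ ($f{\left(l,Q \right)} = - \left(-9\right) \left(-2\right) l = - 18 l$)
$f{\left(h,Y{\left(z{\left(-2 \right)} \right)} \right)} \left(-31\right) = \left(-18\right) \frac{1}{3} \left(-31\right) = \left(-6\right) \left(-31\right) = 186$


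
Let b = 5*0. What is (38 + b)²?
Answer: 1444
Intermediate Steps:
b = 0
(38 + b)² = (38 + 0)² = 38² = 1444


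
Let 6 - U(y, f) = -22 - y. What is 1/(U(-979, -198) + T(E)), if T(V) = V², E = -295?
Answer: 1/86074 ≈ 1.1618e-5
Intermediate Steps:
U(y, f) = 28 + y (U(y, f) = 6 - (-22 - y) = 6 + (22 + y) = 28 + y)
1/(U(-979, -198) + T(E)) = 1/((28 - 979) + (-295)²) = 1/(-951 + 87025) = 1/86074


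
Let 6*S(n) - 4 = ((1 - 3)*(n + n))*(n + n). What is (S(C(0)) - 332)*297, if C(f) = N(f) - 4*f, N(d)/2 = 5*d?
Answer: -98406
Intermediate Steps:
N(d) = 10*d (N(d) = 2*(5*d) = 10*d)
C(f) = 6*f (C(f) = 10*f - 4*f = 6*f)
S(n) = 2/3 - 4*n**2/3 (S(n) = 2/3 + (((1 - 3)*(n + n))*(n + n))/6 = 2/3 + ((-4*n)*(2*n))/6 = 2/3 + (-8*n**2)/6 = 2/3 - 4*n**2/3)
(S(C(0)) - 332)*297 = ((2/3 - 4*(6*0)**2/3) - 332)*297 = ((2/3 - 4/3*0**2) - 332)*297 = ((2/3 - 4/3*0) - 332)*297 = ((2/3 + 0) - 332)*297 = (2/3 - 332)*297 = -994/3*297 = -98406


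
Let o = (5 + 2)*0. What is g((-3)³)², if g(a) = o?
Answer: 0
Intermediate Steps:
o = 0 (o = 7*0 = 0)
g(a) = 0
g((-3)³)² = 0² = 0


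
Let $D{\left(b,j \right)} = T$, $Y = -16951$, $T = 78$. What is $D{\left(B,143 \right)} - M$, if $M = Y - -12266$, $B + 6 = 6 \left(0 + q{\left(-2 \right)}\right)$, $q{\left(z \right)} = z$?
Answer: $4763$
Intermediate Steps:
$B = -18$ ($B = -6 + 6 \left(0 - 2\right) = -6 + 6 \left(-2\right) = -6 - 12 = -18$)
$D{\left(b,j \right)} = 78$
$M = -4685$ ($M = -16951 - -12266 = -16951 + 12266 = -4685$)
$D{\left(B,143 \right)} - M = 78 - -4685 = 78 + 4685 = 4763$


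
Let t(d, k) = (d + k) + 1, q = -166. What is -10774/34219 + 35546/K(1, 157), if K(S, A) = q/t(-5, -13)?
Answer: 10338068637/2840177 ≈ 3639.9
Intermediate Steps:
t(d, k) = 1 + d + k
K(S, A) = 166/17 (K(S, A) = -166/(1 - 5 - 13) = -166/(-17) = -166*(-1/17) = 166/17)
-10774/34219 + 35546/K(1, 157) = -10774/34219 + 35546/(166/17) = -10774*1/34219 + 35546*(17/166) = -10774/34219 + 302141/83 = 10338068637/2840177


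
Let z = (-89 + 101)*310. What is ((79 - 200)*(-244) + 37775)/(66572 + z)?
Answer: 67299/70292 ≈ 0.95742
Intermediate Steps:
z = 3720 (z = 12*310 = 3720)
((79 - 200)*(-244) + 37775)/(66572 + z) = ((79 - 200)*(-244) + 37775)/(66572 + 3720) = (-121*(-244) + 37775)/70292 = (29524 + 37775)*(1/70292) = 67299*(1/70292) = 67299/70292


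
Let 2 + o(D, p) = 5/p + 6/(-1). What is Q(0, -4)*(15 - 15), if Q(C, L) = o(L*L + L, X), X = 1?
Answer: 0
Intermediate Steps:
o(D, p) = -8 + 5/p (o(D, p) = -2 + (5/p + 6/(-1)) = -2 + (5/p + 6*(-1)) = -2 + (5/p - 6) = -2 + (-6 + 5/p) = -8 + 5/p)
Q(C, L) = -3 (Q(C, L) = -8 + 5/1 = -8 + 5*1 = -8 + 5 = -3)
Q(0, -4)*(15 - 15) = -3*(15 - 15) = -3*0 = 0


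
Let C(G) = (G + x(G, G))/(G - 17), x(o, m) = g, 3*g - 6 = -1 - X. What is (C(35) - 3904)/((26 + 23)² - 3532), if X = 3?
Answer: 210709/61074 ≈ 3.4501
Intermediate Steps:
g = ⅔ (g = 2 + (-1 - 1*3)/3 = 2 + (-1 - 3)/3 = 2 + (⅓)*(-4) = 2 - 4/3 = ⅔ ≈ 0.66667)
x(o, m) = ⅔
C(G) = (⅔ + G)/(-17 + G) (C(G) = (G + ⅔)/(G - 17) = (⅔ + G)/(-17 + G))
(C(35) - 3904)/((26 + 23)² - 3532) = ((⅔ + 35)/(-17 + 35) - 3904)/((26 + 23)² - 3532) = ((107/3)/18 - 3904)/(49² - 3532) = ((1/18)*(107/3) - 3904)/(2401 - 3532) = (107/54 - 3904)/(-1131) = -210709/54*(-1/1131) = 210709/61074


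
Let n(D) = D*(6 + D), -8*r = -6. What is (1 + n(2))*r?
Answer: 51/4 ≈ 12.750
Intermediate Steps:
r = 3/4 (r = -1/8*(-6) = 3/4 ≈ 0.75000)
(1 + n(2))*r = (1 + 2*(6 + 2))*(3/4) = (1 + 2*8)*(3/4) = (1 + 16)*(3/4) = 17*(3/4) = 51/4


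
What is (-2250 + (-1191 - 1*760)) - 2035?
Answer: -6236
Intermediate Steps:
(-2250 + (-1191 - 1*760)) - 2035 = (-2250 + (-1191 - 760)) - 2035 = (-2250 - 1951) - 2035 = -4201 - 2035 = -6236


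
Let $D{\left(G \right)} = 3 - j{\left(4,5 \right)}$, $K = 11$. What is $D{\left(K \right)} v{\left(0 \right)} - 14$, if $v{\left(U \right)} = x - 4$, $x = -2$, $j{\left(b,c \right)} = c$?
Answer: $-2$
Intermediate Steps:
$v{\left(U \right)} = -6$ ($v{\left(U \right)} = -2 - 4 = -6$)
$D{\left(G \right)} = -2$ ($D{\left(G \right)} = 3 - 5 = -2$)
$D{\left(K \right)} v{\left(0 \right)} - 14 = \left(-2\right) \left(-6\right) - 14 = 12 - 14 = -2$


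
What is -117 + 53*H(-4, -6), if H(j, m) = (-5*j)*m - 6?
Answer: -6795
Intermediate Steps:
H(j, m) = -6 - 5*j*m (H(j, m) = -5*j*m - 6 = -6 - 5*j*m)
-117 + 53*H(-4, -6) = -117 + 53*(-6 - 5*(-4)*(-6)) = -117 + 53*(-6 - 120) = -117 + 53*(-126) = -117 - 6678 = -6795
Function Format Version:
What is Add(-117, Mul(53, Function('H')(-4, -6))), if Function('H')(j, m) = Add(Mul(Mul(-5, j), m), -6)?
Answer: -6795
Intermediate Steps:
Function('H')(j, m) = Add(-6, Mul(-5, j, m)) (Function('H')(j, m) = Add(Mul(-5, j, m), -6) = Add(-6, Mul(-5, j, m)))
Add(-117, Mul(53, Function('H')(-4, -6))) = Add(-117, Mul(53, Add(-6, Mul(-5, -4, -6)))) = Add(-117, Mul(53, Add(-6, -120))) = Add(-117, Mul(53, -126)) = Add(-117, -6678) = -6795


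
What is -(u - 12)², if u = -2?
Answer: -196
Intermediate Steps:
-(u - 12)² = -(-2 - 12)² = -1*(-14)² = -1*196 = -196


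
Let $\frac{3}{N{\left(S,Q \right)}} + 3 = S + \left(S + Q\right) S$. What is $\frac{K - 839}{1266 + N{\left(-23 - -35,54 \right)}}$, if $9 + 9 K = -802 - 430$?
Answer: $- \frac{111784}{144867} \approx -0.77163$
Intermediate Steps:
$K = - \frac{1241}{9}$ ($K = -1 + \frac{-802 - 430}{9} = -1 + \frac{1}{9} \left(-1232\right) = -1 - \frac{1232}{9} = - \frac{1241}{9} \approx -137.89$)
$N{\left(S,Q \right)} = \frac{3}{-3 + S + S \left(Q + S\right)}$ ($N{\left(S,Q \right)} = \frac{3}{-3 + \left(S + \left(S + Q\right) S\right)} = \frac{3}{-3 + \left(S + \left(Q + S\right) S\right)} = \frac{3}{-3 + \left(S + S \left(Q + S\right)\right)} = \frac{3}{-3 + S + S \left(Q + S\right)}$)
$\frac{K - 839}{1266 + N{\left(-23 - -35,54 \right)}} = \frac{- \frac{1241}{9} - 839}{1266 + \frac{3}{-3 - -12 + \left(-23 - -35\right)^{2} + 54 \left(-23 - -35\right)}} = - \frac{8792}{9 \left(1266 + \frac{3}{-3 + \left(-23 + 35\right) + \left(-23 + 35\right)^{2} + 54 \left(-23 + 35\right)}\right)} = - \frac{8792}{9 \left(1266 + \frac{3}{-3 + 12 + 12^{2} + 54 \cdot 12}\right)} = - \frac{8792}{9 \left(1266 + \frac{3}{-3 + 12 + 144 + 648}\right)} = - \frac{8792}{9 \left(1266 + \frac{3}{801}\right)} = - \frac{8792}{9 \left(1266 + 3 \cdot \frac{1}{801}\right)} = - \frac{8792}{9 \left(1266 + \frac{1}{267}\right)} = - \frac{8792}{9 \cdot \frac{338023}{267}} = \left(- \frac{8792}{9}\right) \frac{267}{338023} = - \frac{111784}{144867}$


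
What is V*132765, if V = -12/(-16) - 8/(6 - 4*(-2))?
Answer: 663825/28 ≈ 23708.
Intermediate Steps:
V = 5/28 (V = -12*(-1/16) - 8/(6 + 8) = 3/4 - 8/14 = 3/4 - 8*1/14 = 3/4 - 4/7 = 5/28 ≈ 0.17857)
V*132765 = (5/28)*132765 = 663825/28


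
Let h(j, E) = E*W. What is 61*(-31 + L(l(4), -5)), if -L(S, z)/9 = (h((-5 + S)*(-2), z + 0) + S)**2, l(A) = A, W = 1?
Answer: -2440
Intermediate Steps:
h(j, E) = E (h(j, E) = E*1 = E)
L(S, z) = -9*(S + z)**2 (L(S, z) = -9*((z + 0) + S)**2 = -9*(z + S)**2 = -9*(S + z)**2)
61*(-31 + L(l(4), -5)) = 61*(-31 - 9*(4 - 5)**2) = 61*(-31 - 9*(-1)**2) = 61*(-31 - 9*1) = 61*(-31 - 9) = 61*(-40) = -2440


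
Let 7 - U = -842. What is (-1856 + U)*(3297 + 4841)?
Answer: -8194966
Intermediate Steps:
U = 849 (U = 7 - 1*(-842) = 7 + 842 = 849)
(-1856 + U)*(3297 + 4841) = (-1856 + 849)*(3297 + 4841) = -1007*8138 = -8194966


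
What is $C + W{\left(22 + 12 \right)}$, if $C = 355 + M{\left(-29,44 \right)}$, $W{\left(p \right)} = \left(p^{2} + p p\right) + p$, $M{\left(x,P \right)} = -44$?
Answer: $2657$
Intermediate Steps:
$W{\left(p \right)} = p + 2 p^{2}$ ($W{\left(p \right)} = \left(p^{2} + p^{2}\right) + p = 2 p^{2} + p = p + 2 p^{2}$)
$C = 311$ ($C = 355 - 44 = 311$)
$C + W{\left(22 + 12 \right)} = 311 + \left(22 + 12\right) \left(1 + 2 \left(22 + 12\right)\right) = 311 + 34 \left(1 + 2 \cdot 34\right) = 311 + 34 \left(1 + 68\right) = 311 + 34 \cdot 69 = 311 + 2346 = 2657$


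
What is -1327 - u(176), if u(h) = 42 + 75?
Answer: -1444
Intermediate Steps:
u(h) = 117
-1327 - u(176) = -1327 - 1*117 = -1327 - 117 = -1444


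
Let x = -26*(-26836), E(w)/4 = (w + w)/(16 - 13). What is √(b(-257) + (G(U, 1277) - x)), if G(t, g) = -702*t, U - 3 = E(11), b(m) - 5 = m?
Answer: I*√720686 ≈ 848.93*I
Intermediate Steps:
b(m) = 5 + m
E(w) = 8*w/3 (E(w) = 4*((w + w)/(16 - 13)) = 4*((2*w)/3) = 4*((2*w)*(⅓)) = 4*(2*w/3) = 8*w/3)
U = 97/3 (U = 3 + (8/3)*11 = 3 + 88/3 = 97/3 ≈ 32.333)
x = 697736
√(b(-257) + (G(U, 1277) - x)) = √((5 - 257) + (-702*97/3 - 1*697736)) = √(-252 + (-22698 - 697736)) = √(-252 - 720434) = √(-720686) = I*√720686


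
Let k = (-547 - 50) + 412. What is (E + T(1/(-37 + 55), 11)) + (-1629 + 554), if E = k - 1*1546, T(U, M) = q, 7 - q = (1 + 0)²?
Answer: -2800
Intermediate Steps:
k = -185 (k = -597 + 412 = -185)
q = 6 (q = 7 - (1 + 0)² = 7 - 1*1² = 7 - 1*1 = 7 - 1 = 6)
T(U, M) = 6
E = -1731 (E = -185 - 1*1546 = -185 - 1546 = -1731)
(E + T(1/(-37 + 55), 11)) + (-1629 + 554) = (-1731 + 6) + (-1629 + 554) = -1725 - 1075 = -2800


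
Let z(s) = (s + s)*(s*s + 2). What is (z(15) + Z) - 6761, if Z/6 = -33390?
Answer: -200291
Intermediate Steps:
Z = -200340 (Z = 6*(-33390) = -200340)
z(s) = 2*s*(2 + s²) (z(s) = (2*s)*(s² + 2) = (2*s)*(2 + s²) = 2*s*(2 + s²))
(z(15) + Z) - 6761 = (2*15*(2 + 15²) - 200340) - 6761 = (2*15*(2 + 225) - 200340) - 6761 = (2*15*227 - 200340) - 6761 = (6810 - 200340) - 6761 = -193530 - 6761 = -200291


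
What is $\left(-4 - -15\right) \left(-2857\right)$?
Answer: $-31427$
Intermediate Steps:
$\left(-4 - -15\right) \left(-2857\right) = \left(-4 + 15\right) \left(-2857\right) = 11 \left(-2857\right) = -31427$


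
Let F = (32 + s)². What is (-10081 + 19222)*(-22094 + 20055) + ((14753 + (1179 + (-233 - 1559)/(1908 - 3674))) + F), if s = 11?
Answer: -16442093098/883 ≈ -1.8621e+7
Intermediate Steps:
F = 1849 (F = (32 + 11)² = 43² = 1849)
(-10081 + 19222)*(-22094 + 20055) + ((14753 + (1179 + (-233 - 1559)/(1908 - 3674))) + F) = (-10081 + 19222)*(-22094 + 20055) + ((14753 + (1179 + (-233 - 1559)/(1908 - 3674))) + 1849) = 9141*(-2039) + ((14753 + (1179 - 1792/(-1766))) + 1849) = -18638499 + ((14753 + (1179 - 1792*(-1/1766))) + 1849) = -18638499 + ((14753 + (1179 + 896/883)) + 1849) = -18638499 + ((14753 + 1041953/883) + 1849) = -18638499 + (14068852/883 + 1849) = -18638499 + 15701519/883 = -16442093098/883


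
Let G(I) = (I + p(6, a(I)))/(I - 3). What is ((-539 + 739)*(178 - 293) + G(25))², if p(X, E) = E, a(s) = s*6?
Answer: 255858930625/484 ≈ 5.2863e+8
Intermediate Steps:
a(s) = 6*s
G(I) = 7*I/(-3 + I) (G(I) = (I + 6*I)/(I - 3) = (7*I)/(-3 + I) = 7*I/(-3 + I))
((-539 + 739)*(178 - 293) + G(25))² = ((-539 + 739)*(178 - 293) + 7*25/(-3 + 25))² = (200*(-115) + 7*25/22)² = (-23000 + 7*25*(1/22))² = (-23000 + 175/22)² = (-505825/22)² = 255858930625/484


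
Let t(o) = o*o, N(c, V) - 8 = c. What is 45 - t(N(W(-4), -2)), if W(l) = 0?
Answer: -19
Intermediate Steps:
N(c, V) = 8 + c
t(o) = o²
45 - t(N(W(-4), -2)) = 45 - (8 + 0)² = 45 - 1*8² = 45 - 1*64 = 45 - 64 = -19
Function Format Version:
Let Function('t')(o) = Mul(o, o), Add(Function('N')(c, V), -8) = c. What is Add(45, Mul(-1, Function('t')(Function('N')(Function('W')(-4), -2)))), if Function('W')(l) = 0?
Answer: -19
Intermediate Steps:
Function('N')(c, V) = Add(8, c)
Function('t')(o) = Pow(o, 2)
Add(45, Mul(-1, Function('t')(Function('N')(Function('W')(-4), -2)))) = Add(45, Mul(-1, Pow(Add(8, 0), 2))) = Add(45, Mul(-1, Pow(8, 2))) = Add(45, Mul(-1, 64)) = Add(45, -64) = -19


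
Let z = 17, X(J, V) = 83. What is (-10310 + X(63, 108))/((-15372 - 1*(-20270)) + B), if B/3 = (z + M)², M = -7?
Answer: -10227/5198 ≈ -1.9675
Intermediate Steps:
B = 300 (B = 3*(17 - 7)² = 3*10² = 3*100 = 300)
(-10310 + X(63, 108))/((-15372 - 1*(-20270)) + B) = (-10310 + 83)/((-15372 - 1*(-20270)) + 300) = -10227/((-15372 + 20270) + 300) = -10227/(4898 + 300) = -10227/5198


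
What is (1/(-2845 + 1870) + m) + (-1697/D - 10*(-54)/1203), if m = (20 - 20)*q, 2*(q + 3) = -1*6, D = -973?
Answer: 833855902/380418675 ≈ 2.1919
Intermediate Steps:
q = -6 (q = -3 + (-1*6)/2 = -3 + (½)*(-6) = -3 - 3 = -6)
m = 0 (m = (20 - 20)*(-6) = 0*(-6) = 0)
(1/(-2845 + 1870) + m) + (-1697/D - 10*(-54)/1203) = (1/(-2845 + 1870) + 0) + (-1697/(-973) - 10*(-54)/1203) = (1/(-975) + 0) + (-1697*(-1/973) + 540*(1/1203)) = (-1/975 + 0) + (1697/973 + 180/401) = -1/975 + 855637/390173 = 833855902/380418675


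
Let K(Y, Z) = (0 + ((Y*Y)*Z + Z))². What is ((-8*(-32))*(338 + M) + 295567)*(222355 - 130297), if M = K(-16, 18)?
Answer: 504362799812358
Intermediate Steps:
K(Y, Z) = (Z + Z*Y²)² (K(Y, Z) = (0 + (Y²*Z + Z))² = (0 + (Z*Y² + Z))² = (0 + (Z + Z*Y²))² = (Z + Z*Y²)²)
M = 21399876 (M = 18²*(1 + (-16)²)² = 324*(1 + 256)² = 324*257² = 324*66049 = 21399876)
((-8*(-32))*(338 + M) + 295567)*(222355 - 130297) = ((-8*(-32))*(338 + 21399876) + 295567)*(222355 - 130297) = (256*21400214 + 295567)*92058 = (5478454784 + 295567)*92058 = 5478750351*92058 = 504362799812358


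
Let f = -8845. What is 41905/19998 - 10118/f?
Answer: 572989489/176882310 ≈ 3.2394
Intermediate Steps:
41905/19998 - 10118/f = 41905/19998 - 10118/(-8845) = 41905*(1/19998) - 10118*(-1/8845) = 41905/19998 + 10118/8845 = 572989489/176882310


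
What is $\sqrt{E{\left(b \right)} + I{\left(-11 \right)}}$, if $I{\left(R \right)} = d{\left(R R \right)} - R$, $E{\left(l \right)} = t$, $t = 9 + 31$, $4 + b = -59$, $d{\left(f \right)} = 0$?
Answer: $\sqrt{51} \approx 7.1414$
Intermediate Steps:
$b = -63$ ($b = -4 - 59 = -63$)
$t = 40$
$E{\left(l \right)} = 40$
$I{\left(R \right)} = - R$ ($I{\left(R \right)} = 0 - R = - R$)
$\sqrt{E{\left(b \right)} + I{\left(-11 \right)}} = \sqrt{40 - -11} = \sqrt{40 + 11} = \sqrt{51}$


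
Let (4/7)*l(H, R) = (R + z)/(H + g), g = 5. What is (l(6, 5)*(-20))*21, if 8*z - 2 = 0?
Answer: -15435/44 ≈ -350.80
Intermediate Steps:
z = ¼ (z = ¼ + (⅛)*0 = ¼ + 0 = ¼ ≈ 0.25000)
l(H, R) = 7*(¼ + R)/(4*(5 + H)) (l(H, R) = 7*((R + ¼)/(H + 5))/4 = 7*((¼ + R)/(5 + H))/4 = 7*(¼ + R)/(4*(5 + H)))
(l(6, 5)*(-20))*21 = ((7*(1 + 4*5)/(16*(5 + 6)))*(-20))*21 = (((7/16)*(1 + 20)/11)*(-20))*21 = (((7/16)*(1/11)*21)*(-20))*21 = ((147/176)*(-20))*21 = -735/44*21 = -15435/44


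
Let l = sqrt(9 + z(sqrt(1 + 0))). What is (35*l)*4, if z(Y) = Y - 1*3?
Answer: 140*sqrt(7) ≈ 370.41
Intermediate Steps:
z(Y) = -3 + Y (z(Y) = Y - 3 = -3 + Y)
l = sqrt(7) (l = sqrt(9 + (-3 + sqrt(1 + 0))) = sqrt(9 + (-3 + sqrt(1))) = sqrt(9 + (-3 + 1)) = sqrt(9 - 2) = sqrt(7) ≈ 2.6458)
(35*l)*4 = (35*sqrt(7))*4 = 140*sqrt(7)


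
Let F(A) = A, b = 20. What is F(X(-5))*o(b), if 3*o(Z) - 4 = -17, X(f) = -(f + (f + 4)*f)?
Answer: 0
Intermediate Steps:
X(f) = -f - f*(4 + f) (X(f) = -(f + (4 + f)*f) = -(f + f*(4 + f)) = -f - f*(4 + f))
o(Z) = -13/3 (o(Z) = 4/3 + (⅓)*(-17) = 4/3 - 17/3 = -13/3)
F(X(-5))*o(b) = -1*(-5)*(5 - 5)*(-13/3) = -1*(-5)*0*(-13/3) = 0*(-13/3) = 0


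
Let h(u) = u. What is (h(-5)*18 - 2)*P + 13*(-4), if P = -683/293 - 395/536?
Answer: 9040305/39262 ≈ 230.26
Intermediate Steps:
P = -481823/157048 (P = -683*1/293 - 395*1/536 = -683/293 - 395/536 = -481823/157048 ≈ -3.0680)
(h(-5)*18 - 2)*P + 13*(-4) = (-5*18 - 2)*(-481823/157048) + 13*(-4) = (-90 - 2)*(-481823/157048) - 52 = -92*(-481823/157048) - 52 = 11081929/39262 - 52 = 9040305/39262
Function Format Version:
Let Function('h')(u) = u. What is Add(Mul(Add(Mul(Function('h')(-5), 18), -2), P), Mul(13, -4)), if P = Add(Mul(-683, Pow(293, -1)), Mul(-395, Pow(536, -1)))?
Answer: Rational(9040305, 39262) ≈ 230.26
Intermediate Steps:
P = Rational(-481823, 157048) (P = Add(Mul(-683, Rational(1, 293)), Mul(-395, Rational(1, 536))) = Add(Rational(-683, 293), Rational(-395, 536)) = Rational(-481823, 157048) ≈ -3.0680)
Add(Mul(Add(Mul(Function('h')(-5), 18), -2), P), Mul(13, -4)) = Add(Mul(Add(Mul(-5, 18), -2), Rational(-481823, 157048)), Mul(13, -4)) = Add(Mul(Add(-90, -2), Rational(-481823, 157048)), -52) = Add(Mul(-92, Rational(-481823, 157048)), -52) = Add(Rational(11081929, 39262), -52) = Rational(9040305, 39262)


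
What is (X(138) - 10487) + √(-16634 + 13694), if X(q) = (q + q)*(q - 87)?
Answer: 3589 + 14*I*√15 ≈ 3589.0 + 54.222*I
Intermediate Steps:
X(q) = 2*q*(-87 + q) (X(q) = (2*q)*(-87 + q) = 2*q*(-87 + q))
(X(138) - 10487) + √(-16634 + 13694) = (2*138*(-87 + 138) - 10487) + √(-16634 + 13694) = (2*138*51 - 10487) + √(-2940) = (14076 - 10487) + 14*I*√15 = 3589 + 14*I*√15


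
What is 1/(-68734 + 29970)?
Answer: -1/38764 ≈ -2.5797e-5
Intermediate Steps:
1/(-68734 + 29970) = 1/(-38764) = -1/38764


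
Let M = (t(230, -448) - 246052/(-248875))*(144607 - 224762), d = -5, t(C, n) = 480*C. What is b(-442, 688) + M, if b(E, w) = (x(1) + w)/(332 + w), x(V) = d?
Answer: -89855572822161583/10154100 ≈ -8.8492e+9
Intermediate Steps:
x(V) = -5
b(E, w) = (-5 + w)/(332 + w)
M = -440468494259612/49775 (M = (480*230 - 246052/(-248875))*(144607 - 224762) = (110400 - 246052*(-1/248875))*(-80155) = (110400 + 246052/248875)*(-80155) = (27476046052/248875)*(-80155) = -440468494259612/49775 ≈ -8.8492e+9)
b(-442, 688) + M = (-5 + 688)/(332 + 688) - 440468494259612/49775 = 683/1020 - 440468494259612/49775 = -89855572822161583/10154100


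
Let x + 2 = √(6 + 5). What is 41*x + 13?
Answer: -69 + 41*√11 ≈ 66.982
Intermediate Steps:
x = -2 + √11 (x = -2 + √(6 + 5) = -2 + √11 ≈ 1.3166)
41*x + 13 = 41*(-2 + √11) + 13 = (-82 + 41*√11) + 13 = -69 + 41*√11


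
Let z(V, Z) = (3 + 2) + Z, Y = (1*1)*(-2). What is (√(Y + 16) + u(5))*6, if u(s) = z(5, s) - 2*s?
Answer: 6*√14 ≈ 22.450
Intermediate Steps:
Y = -2 (Y = 1*(-2) = -2)
z(V, Z) = 5 + Z
u(s) = 5 - s (u(s) = (5 + s) - 2*s = 5 - s)
(√(Y + 16) + u(5))*6 = (√(-2 + 16) + (5 - 1*5))*6 = (√14 + (5 - 5))*6 = (√14 + 0)*6 = √14*6 = 6*√14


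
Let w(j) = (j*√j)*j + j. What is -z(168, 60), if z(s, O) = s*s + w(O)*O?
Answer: -31824 - 432000*√15 ≈ -1.7050e+6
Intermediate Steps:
w(j) = j + j^(5/2) (w(j) = j^(3/2)*j + j = j^(5/2) + j = j + j^(5/2))
z(s, O) = s² + O*(O + O^(5/2)) (z(s, O) = s*s + (O + O^(5/2))*O = s² + O*(O + O^(5/2)))
-z(168, 60) = -(168² + 60*(60 + 60^(5/2))) = -(28224 + 60*(60 + 7200*√15)) = -(28224 + (3600 + 432000*√15)) = -(31824 + 432000*√15) = -31824 - 432000*√15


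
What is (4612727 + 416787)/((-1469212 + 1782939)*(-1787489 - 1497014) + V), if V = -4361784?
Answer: -5029514/1030441634465 ≈ -4.8809e-6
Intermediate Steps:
(4612727 + 416787)/((-1469212 + 1782939)*(-1787489 - 1497014) + V) = (4612727 + 416787)/((-1469212 + 1782939)*(-1787489 - 1497014) - 4361784) = 5029514/(313727*(-3284503) - 4361784) = 5029514/(-1030437272681 - 4361784) = 5029514/(-1030441634465) = 5029514*(-1/1030441634465) = -5029514/1030441634465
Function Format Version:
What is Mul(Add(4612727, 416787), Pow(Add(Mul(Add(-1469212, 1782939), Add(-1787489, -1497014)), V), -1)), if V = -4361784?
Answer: Rational(-5029514, 1030441634465) ≈ -4.8809e-6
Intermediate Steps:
Mul(Add(4612727, 416787), Pow(Add(Mul(Add(-1469212, 1782939), Add(-1787489, -1497014)), V), -1)) = Mul(Add(4612727, 416787), Pow(Add(Mul(Add(-1469212, 1782939), Add(-1787489, -1497014)), -4361784), -1)) = Mul(5029514, Pow(Add(Mul(313727, -3284503), -4361784), -1)) = Mul(5029514, Pow(Add(-1030437272681, -4361784), -1)) = Mul(5029514, Pow(-1030441634465, -1)) = Mul(5029514, Rational(-1, 1030441634465)) = Rational(-5029514, 1030441634465)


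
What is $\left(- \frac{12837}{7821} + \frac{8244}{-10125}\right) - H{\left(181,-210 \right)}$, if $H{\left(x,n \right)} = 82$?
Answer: $- \frac{7505989}{88875} \approx -84.456$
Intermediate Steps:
$\left(- \frac{12837}{7821} + \frac{8244}{-10125}\right) - H{\left(181,-210 \right)} = \left(- \frac{12837}{7821} + \frac{8244}{-10125}\right) - 82 = \left(\left(-12837\right) \frac{1}{7821} + 8244 \left(- \frac{1}{10125}\right)\right) - 82 = \left(- \frac{389}{237} - \frac{916}{1125}\right) - 82 = - \frac{218239}{88875} - 82 = - \frac{7505989}{88875}$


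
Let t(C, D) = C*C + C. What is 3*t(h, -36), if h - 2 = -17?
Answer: 630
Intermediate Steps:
h = -15 (h = 2 - 17 = -15)
t(C, D) = C + C**2 (t(C, D) = C**2 + C = C + C**2)
3*t(h, -36) = 3*(-15*(1 - 15)) = 3*(-15*(-14)) = 3*210 = 630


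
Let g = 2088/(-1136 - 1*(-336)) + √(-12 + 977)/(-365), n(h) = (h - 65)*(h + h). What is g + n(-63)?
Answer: 1612539/100 - √965/365 ≈ 16125.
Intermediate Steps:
n(h) = 2*h*(-65 + h) (n(h) = (-65 + h)*(2*h) = 2*h*(-65 + h))
g = -261/100 - √965/365 (g = 2088/(-1136 + 336) + √965*(-1/365) = 2088/(-800) - √965/365 = 2088*(-1/800) - √965/365 = -261/100 - √965/365 ≈ -2.6951)
g + n(-63) = (-261/100 - √965/365) + 2*(-63)*(-65 - 63) = (-261/100 - √965/365) + 2*(-63)*(-128) = (-261/100 - √965/365) + 16128 = 1612539/100 - √965/365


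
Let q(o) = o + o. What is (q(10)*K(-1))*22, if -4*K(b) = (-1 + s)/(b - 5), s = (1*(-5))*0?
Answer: -55/3 ≈ -18.333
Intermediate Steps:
s = 0 (s = -5*0 = 0)
q(o) = 2*o
K(b) = 1/(4*(-5 + b)) (K(b) = -(-1 + 0)/(4*(b - 5)) = -(-1)/(4*(-5 + b)) = 1/(4*(-5 + b)))
(q(10)*K(-1))*22 = ((2*10)*(1/(4*(-5 - 1))))*22 = (20*((1/4)/(-6)))*22 = (20*((1/4)*(-1/6)))*22 = (20*(-1/24))*22 = -5/6*22 = -55/3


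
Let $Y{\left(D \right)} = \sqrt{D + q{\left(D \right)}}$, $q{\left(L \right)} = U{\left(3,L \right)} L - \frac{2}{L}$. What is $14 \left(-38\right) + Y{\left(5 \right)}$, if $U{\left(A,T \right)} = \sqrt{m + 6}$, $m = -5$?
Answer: $-532 + \frac{4 \sqrt{15}}{5} \approx -528.9$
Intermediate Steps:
$U{\left(A,T \right)} = 1$ ($U{\left(A,T \right)} = \sqrt{-5 + 6} = \sqrt{1} = 1$)
$q{\left(L \right)} = L - \frac{2}{L}$ ($q{\left(L \right)} = 1 L - \frac{2}{L} = L - \frac{2}{L}$)
$Y{\left(D \right)} = \sqrt{- \frac{2}{D} + 2 D}$ ($Y{\left(D \right)} = \sqrt{D + \left(D - \frac{2}{D}\right)} = \sqrt{- \frac{2}{D} + 2 D}$)
$14 \left(-38\right) + Y{\left(5 \right)} = 14 \left(-38\right) + \sqrt{- \frac{2}{5} + 2 \cdot 5} = -532 + \sqrt{\left(-2\right) \frac{1}{5} + 10} = -532 + \sqrt{- \frac{2}{5} + 10} = -532 + \sqrt{\frac{48}{5}} = -532 + \frac{4 \sqrt{15}}{5}$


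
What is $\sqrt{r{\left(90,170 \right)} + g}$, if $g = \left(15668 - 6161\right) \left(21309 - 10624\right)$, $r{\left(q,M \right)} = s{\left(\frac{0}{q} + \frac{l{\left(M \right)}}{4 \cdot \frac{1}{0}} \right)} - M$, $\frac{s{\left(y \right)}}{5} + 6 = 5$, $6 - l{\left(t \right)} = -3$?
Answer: $2 \sqrt{25395530} \approx 10079.0$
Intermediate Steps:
$l{\left(t \right)} = 9$ ($l{\left(t \right)} = 6 - -3 = 6 + 3 = 9$)
$s{\left(y \right)} = -5$ ($s{\left(y \right)} = -30 + 5 \cdot 5 = -30 + 25 = -5$)
$r{\left(q,M \right)} = -5 - M$
$g = 101582295$ ($g = 9507 \cdot 10685 = 101582295$)
$\sqrt{r{\left(90,170 \right)} + g} = \sqrt{\left(-5 - 170\right) + 101582295} = \sqrt{-175 + 101582295} = \sqrt{101582120} = 2 \sqrt{25395530}$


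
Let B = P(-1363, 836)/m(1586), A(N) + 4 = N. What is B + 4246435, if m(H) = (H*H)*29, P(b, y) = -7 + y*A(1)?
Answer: 309762502782025/72946484 ≈ 4.2464e+6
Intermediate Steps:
A(N) = -4 + N
P(b, y) = -7 - 3*y (P(b, y) = -7 + y*(-4 + 1) = -7 + y*(-3) = -7 - 3*y)
m(H) = 29*H**2 (m(H) = H**2*29 = 29*H**2)
B = -2515/72946484 (B = (-7 - 3*836)/((29*1586**2)) = (-7 - 2508)/((29*2515396)) = -2515/72946484 ≈ -3.4477e-5)
B + 4246435 = -2515/72946484 + 4246435 = 309762502782025/72946484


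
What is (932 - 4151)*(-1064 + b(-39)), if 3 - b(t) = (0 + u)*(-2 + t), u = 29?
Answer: -412032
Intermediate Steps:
b(t) = 61 - 29*t (b(t) = 3 - (0 + 29)*(-2 + t) = 3 - 29*(-2 + t) = 3 - (-58 + 29*t) = 3 + (58 - 29*t) = 61 - 29*t)
(932 - 4151)*(-1064 + b(-39)) = (932 - 4151)*(-1064 + (61 - 29*(-39))) = -3219*(-1064 + (61 + 1131)) = -3219*(-1064 + 1192) = -3219*128 = -412032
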